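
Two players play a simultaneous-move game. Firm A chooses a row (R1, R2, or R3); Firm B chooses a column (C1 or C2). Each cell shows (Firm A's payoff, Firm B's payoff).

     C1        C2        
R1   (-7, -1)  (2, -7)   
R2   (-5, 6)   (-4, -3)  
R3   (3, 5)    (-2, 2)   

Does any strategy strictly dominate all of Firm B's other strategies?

Check whether one of Firm B's strategies beats all alternatives regardless of what the opponent does.
C1 strictly dominates: vs R1: -1 > -7; vs R2: 6 > -3; vs R3: 5 > 2.

C1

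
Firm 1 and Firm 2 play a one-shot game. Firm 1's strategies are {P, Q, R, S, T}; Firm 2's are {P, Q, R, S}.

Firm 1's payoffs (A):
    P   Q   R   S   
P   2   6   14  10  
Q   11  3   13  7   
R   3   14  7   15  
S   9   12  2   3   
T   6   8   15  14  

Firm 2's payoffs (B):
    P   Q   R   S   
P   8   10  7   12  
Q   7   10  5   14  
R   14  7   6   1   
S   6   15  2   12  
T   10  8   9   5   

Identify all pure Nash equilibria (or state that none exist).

Check mutual best responses: a cell is a NE iff neither player can gain by unilaterally deviating.
Firm 1's best responses — vs P: Q (payoff 11); vs Q: R (payoff 14); vs R: T (payoff 15); vs S: R (payoff 15).
Firm 2's best responses — vs P: S (payoff 12); vs Q: S (payoff 14); vs R: P (payoff 14); vs S: Q (payoff 15); vs T: P (payoff 10).
No cell has both players best-responding. For instance, Firm 1's best reply to R is T, but against T Firm 2 prefers P over R.

No pure-strategy Nash equilibrium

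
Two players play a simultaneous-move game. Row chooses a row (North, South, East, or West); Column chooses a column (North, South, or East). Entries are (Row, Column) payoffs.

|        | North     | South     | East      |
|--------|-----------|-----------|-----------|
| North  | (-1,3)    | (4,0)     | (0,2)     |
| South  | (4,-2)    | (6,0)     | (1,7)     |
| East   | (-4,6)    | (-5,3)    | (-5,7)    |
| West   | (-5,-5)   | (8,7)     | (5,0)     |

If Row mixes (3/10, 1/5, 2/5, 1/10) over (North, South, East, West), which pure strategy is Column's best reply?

East

Compute Column's expected payoff from each pure strategy against the given mix.
North: (3/10)·3 + (1/5)·(-2) + (2/5)·6 + (1/10)·(-5) = 12/5
South: (3/10)·0 + (1/5)·0 + (2/5)·3 + (1/10)·7 = 19/10
East: (3/10)·2 + (1/5)·7 + (2/5)·7 + (1/10)·0 = 24/5
Highest expected payoff is 24/5, from East.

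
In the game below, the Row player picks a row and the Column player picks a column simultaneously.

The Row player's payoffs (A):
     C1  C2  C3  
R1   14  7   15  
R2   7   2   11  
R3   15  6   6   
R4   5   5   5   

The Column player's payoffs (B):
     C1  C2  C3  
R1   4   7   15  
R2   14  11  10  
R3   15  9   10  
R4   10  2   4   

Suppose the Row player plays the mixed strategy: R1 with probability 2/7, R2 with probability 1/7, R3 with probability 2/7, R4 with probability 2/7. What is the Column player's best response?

The Column player's best reply maximizes expected payoff against the mix.
C1: (2/7)·4 + (1/7)·14 + (2/7)·15 + (2/7)·10 = 72/7
C2: (2/7)·7 + (1/7)·11 + (2/7)·9 + (2/7)·2 = 47/7
C3: (2/7)·15 + (1/7)·10 + (2/7)·10 + (2/7)·4 = 68/7
Highest expected payoff is 72/7, from C1.

C1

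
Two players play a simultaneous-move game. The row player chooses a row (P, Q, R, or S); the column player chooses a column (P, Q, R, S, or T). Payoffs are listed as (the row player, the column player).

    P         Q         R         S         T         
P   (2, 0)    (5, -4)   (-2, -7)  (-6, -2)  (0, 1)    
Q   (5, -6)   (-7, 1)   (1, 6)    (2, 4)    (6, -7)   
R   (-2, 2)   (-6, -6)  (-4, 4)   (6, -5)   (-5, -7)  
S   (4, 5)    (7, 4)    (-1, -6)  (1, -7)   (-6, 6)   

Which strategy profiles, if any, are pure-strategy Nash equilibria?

A profile is a Nash equilibrium when each player is best-responding to the other.
The row player's best responses — vs P: Q (payoff 5); vs Q: S (payoff 7); vs R: Q (payoff 1); vs S: R (payoff 6); vs T: Q (payoff 6).
The column player's best responses — vs P: T (payoff 1); vs Q: R (payoff 6); vs R: R (payoff 4); vs S: T (payoff 6).
The only mutual best response is (Q, R); neither player gains by switching there.

(Q, R)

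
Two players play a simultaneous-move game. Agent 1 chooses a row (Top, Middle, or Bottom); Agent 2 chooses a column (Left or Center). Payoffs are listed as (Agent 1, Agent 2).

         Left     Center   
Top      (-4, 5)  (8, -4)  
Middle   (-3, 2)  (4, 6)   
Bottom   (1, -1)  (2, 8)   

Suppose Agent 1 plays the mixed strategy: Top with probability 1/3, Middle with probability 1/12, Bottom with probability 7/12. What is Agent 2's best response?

Compute Agent 2's expected payoff from each pure strategy against the given mix.
Left: (1/3)·5 + (1/12)·2 + (7/12)·(-1) = 5/4
Center: (1/3)·(-4) + (1/12)·6 + (7/12)·8 = 23/6
Highest expected payoff is 23/6, from Center.

Center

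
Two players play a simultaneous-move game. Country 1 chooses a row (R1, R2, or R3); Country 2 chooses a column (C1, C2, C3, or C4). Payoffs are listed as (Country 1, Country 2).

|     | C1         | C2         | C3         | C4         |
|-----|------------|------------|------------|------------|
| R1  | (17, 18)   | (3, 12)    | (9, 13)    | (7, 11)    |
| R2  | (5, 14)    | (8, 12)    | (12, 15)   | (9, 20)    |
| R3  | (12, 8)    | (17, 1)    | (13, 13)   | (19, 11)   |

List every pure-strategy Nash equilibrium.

A profile is a Nash equilibrium when each player is best-responding to the other.
Country 1's best responses — vs C1: R1 (payoff 17); vs C2: R3 (payoff 17); vs C3: R3 (payoff 13); vs C4: R3 (payoff 19).
Country 2's best responses — vs R1: C1 (payoff 18); vs R2: C4 (payoff 20); vs R3: C3 (payoff 13).
Mutual best responses occur at (R1, C1) and (R3, C3); at each, neither player gains by switching.

(R1, C1) and (R3, C3)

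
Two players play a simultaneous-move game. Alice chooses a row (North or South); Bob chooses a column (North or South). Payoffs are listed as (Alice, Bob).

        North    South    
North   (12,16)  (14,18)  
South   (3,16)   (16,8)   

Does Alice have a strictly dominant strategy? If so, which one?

A strategy is strictly dominant if it gives Alice a strictly higher payoff than every other strategy, against every choice by the opponent.
North is not dominant: against South, South gives 16 > 14.
South is not dominant: against North, North gives 12 > 3.
No single strategy is best against every opponent action.

None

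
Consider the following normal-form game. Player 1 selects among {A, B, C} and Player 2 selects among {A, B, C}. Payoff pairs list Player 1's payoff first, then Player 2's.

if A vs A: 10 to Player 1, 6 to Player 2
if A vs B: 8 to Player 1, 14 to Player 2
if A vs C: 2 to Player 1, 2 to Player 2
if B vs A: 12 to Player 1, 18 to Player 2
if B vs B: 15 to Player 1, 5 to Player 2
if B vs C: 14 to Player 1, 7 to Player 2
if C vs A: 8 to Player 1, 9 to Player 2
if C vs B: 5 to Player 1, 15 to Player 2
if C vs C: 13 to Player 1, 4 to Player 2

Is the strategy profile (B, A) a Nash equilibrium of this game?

Yes

Holding Player 2 at A: Player 1 gets 12 from B, versus 10 from A, 8 from C. No profitable deviation for Player 1.
Holding Player 1 at B: Player 2 gets 18 from A, versus 5 from B, 7 from C. No profitable deviation for Player 2 either.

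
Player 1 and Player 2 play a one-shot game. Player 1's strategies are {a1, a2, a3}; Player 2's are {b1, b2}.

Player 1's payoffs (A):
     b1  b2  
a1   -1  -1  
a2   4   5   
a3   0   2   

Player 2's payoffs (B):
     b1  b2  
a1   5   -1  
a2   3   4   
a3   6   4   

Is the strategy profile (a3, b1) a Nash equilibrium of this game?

No

Holding Player 2 at b1: Player 1 gets 0 from a3 but could get 4 by switching to a2. Player 1 has a profitable deviation.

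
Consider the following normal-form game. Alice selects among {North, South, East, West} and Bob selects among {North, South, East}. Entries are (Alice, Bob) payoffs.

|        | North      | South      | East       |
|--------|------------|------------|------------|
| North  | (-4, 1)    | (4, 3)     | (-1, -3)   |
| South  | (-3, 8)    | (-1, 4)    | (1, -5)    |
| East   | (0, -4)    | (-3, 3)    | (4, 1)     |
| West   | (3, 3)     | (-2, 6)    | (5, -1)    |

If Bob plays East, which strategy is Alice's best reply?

With Bob fixed at East, Alice's payoffs are: North → -1, South → 1, East → 4, West → 5.
The maximum is 5, achieved by West.

West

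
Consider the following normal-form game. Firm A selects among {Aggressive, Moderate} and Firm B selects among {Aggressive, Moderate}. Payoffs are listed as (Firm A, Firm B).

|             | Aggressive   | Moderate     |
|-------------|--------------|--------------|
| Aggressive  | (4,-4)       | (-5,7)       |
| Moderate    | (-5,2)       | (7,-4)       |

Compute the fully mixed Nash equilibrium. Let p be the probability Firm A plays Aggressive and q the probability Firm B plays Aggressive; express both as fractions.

p = 6/17, q = 4/7

In a mixed NE each player is indifferent between their pure strategies, so the opponent's mix sets the indifference.
Firm B indifferent between Aggressive and Moderate: p·(-4) + (1−p)·2 = p·7 + (1−p)·(-4) ⟹ 2 + (-6)p = (-4) + 11p ⟹ p = 6/17.
Firm A indifferent between Aggressive and Moderate: q·4 + (1−q)·(-5) = q·(-5) + (1−q)·7 ⟹ (-5) + 9q = 7 + (-12)q ⟹ q = 4/7.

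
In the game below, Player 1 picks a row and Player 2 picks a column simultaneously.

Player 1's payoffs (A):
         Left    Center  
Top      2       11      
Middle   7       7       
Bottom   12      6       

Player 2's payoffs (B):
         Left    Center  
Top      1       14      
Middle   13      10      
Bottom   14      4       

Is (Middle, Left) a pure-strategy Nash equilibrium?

No

Holding Player 2 at Left: Player 1 gets 7 from Middle but could get 12 by switching to Bottom. Player 1 has a profitable deviation.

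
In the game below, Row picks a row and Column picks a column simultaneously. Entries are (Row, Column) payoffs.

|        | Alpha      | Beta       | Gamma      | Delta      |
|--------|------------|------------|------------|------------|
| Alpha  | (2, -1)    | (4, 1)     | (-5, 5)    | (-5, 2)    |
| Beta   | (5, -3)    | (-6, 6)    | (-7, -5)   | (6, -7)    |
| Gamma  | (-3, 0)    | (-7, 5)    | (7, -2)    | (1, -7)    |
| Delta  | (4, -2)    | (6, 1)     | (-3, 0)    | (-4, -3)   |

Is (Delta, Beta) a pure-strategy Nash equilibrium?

Yes

Holding Column at Beta: Row gets 6 from Delta, versus 4 from Alpha, -6 from Beta, -7 from Gamma. No profitable deviation for Row.
Holding Row at Delta: Column gets 1 from Beta, versus -2 from Alpha, 0 from Gamma, -3 from Delta. No profitable deviation for Column either.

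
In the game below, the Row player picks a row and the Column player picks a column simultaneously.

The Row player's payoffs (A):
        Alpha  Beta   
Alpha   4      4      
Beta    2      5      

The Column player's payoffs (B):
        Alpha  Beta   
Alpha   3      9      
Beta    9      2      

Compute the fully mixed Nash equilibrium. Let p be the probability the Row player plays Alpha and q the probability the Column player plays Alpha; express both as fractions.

p = 7/13, q = 1/3

Each player's mixing probability is pinned down by making the *other* player indifferent.
The Column player indifferent between Alpha and Beta: p·3 + (1−p)·9 = p·9 + (1−p)·2 ⟹ 9 + (-6)p = 2 + 7p ⟹ p = 7/13.
The Row player indifferent between Alpha and Beta: q·4 + (1−q)·4 = q·2 + (1−q)·5 ⟹ 4 + 0q = 5 + (-3)q ⟹ q = 1/3.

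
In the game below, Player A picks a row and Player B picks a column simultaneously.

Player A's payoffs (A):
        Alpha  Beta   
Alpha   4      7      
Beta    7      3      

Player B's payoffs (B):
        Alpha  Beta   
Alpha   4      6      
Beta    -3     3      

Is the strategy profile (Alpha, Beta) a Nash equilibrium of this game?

Holding Player B at Beta: Player A gets 7 from Alpha, versus 3 from Beta. No profitable deviation for Player A.
Holding Player A at Alpha: Player B gets 6 from Beta, versus 4 from Alpha. No profitable deviation for Player B either.

Yes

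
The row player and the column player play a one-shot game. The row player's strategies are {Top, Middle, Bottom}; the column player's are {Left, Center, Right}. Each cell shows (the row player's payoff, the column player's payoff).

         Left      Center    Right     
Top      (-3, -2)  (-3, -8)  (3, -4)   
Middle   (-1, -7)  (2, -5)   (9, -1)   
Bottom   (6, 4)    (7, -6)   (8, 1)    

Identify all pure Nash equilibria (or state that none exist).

(Middle, Right) and (Bottom, Left)

Check mutual best responses: a cell is a NE iff neither player can gain by unilaterally deviating.
The row player's best responses — vs Left: Bottom (payoff 6); vs Center: Bottom (payoff 7); vs Right: Middle (payoff 9).
The column player's best responses — vs Top: Left (payoff -2); vs Middle: Right (payoff -1); vs Bottom: Left (payoff 4).
Mutual best responses occur at (Middle, Right) and (Bottom, Left); at each, neither player gains by switching.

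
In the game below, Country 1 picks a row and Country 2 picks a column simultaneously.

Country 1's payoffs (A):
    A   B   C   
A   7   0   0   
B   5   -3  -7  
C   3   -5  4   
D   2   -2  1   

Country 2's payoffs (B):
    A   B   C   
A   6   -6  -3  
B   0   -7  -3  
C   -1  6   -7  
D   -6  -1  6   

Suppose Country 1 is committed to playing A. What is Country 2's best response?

A

With Country 1 fixed at A, Country 2's payoffs are: A → 6, B → -6, C → -3.
The maximum is 6, achieved by A.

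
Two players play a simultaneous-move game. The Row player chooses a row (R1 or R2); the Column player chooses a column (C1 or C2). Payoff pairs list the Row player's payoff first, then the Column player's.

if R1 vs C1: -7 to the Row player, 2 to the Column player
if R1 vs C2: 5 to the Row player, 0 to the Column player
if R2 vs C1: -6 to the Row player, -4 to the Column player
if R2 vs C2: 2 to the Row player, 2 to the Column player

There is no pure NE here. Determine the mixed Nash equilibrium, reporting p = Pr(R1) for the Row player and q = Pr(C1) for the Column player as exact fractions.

In a mixed NE each player is indifferent between their pure strategies, so the opponent's mix sets the indifference.
The Column player indifferent between C1 and C2: p·2 + (1−p)·(-4) = p·0 + (1−p)·2 ⟹ (-4) + 6p = 2 + (-2)p ⟹ p = 3/4.
The Row player indifferent between R1 and R2: q·(-7) + (1−q)·5 = q·(-6) + (1−q)·2 ⟹ 5 + (-12)q = 2 + (-8)q ⟹ q = 3/4.

p = 3/4, q = 3/4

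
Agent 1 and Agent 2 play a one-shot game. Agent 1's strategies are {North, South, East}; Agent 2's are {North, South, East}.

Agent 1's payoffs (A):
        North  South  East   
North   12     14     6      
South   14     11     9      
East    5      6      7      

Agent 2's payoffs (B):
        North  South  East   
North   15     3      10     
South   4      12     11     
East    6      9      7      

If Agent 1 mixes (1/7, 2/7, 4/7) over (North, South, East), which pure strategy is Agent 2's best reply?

South

Compute Agent 2's expected payoff from each pure strategy against the given mix.
North: (1/7)·15 + (2/7)·4 + (4/7)·6 = 47/7
South: (1/7)·3 + (2/7)·12 + (4/7)·9 = 9
East: (1/7)·10 + (2/7)·11 + (4/7)·7 = 60/7
Highest expected payoff is 9, from South.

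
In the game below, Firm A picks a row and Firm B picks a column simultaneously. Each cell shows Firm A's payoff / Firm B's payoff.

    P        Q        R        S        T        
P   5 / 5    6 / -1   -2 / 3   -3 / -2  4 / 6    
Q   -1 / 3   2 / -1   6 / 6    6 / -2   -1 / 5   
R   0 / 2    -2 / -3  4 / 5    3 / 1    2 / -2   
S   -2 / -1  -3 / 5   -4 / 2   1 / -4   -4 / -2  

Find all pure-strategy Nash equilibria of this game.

(P, T) and (Q, R)

A profile is a Nash equilibrium when each player is best-responding to the other.
Firm A's best responses — vs P: P (payoff 5); vs Q: P (payoff 6); vs R: Q (payoff 6); vs S: Q (payoff 6); vs T: P (payoff 4).
Firm B's best responses — vs P: T (payoff 6); vs Q: R (payoff 6); vs R: R (payoff 5); vs S: Q (payoff 5).
Mutual best responses occur at (P, T) and (Q, R); at each, neither player gains by switching.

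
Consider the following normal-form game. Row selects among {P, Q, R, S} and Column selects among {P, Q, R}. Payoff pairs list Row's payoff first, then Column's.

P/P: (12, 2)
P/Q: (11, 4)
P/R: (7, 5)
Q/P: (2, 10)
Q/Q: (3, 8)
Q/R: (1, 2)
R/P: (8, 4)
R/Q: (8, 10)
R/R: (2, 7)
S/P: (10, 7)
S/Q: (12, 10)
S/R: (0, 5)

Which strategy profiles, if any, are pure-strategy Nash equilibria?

A profile is a Nash equilibrium when each player is best-responding to the other.
Row's best responses — vs P: P (payoff 12); vs Q: S (payoff 12); vs R: P (payoff 7).
Column's best responses — vs P: R (payoff 5); vs Q: P (payoff 10); vs R: Q (payoff 10); vs S: Q (payoff 10).
Mutual best responses occur at (P, R) and (S, Q); at each, neither player gains by switching.

(P, R) and (S, Q)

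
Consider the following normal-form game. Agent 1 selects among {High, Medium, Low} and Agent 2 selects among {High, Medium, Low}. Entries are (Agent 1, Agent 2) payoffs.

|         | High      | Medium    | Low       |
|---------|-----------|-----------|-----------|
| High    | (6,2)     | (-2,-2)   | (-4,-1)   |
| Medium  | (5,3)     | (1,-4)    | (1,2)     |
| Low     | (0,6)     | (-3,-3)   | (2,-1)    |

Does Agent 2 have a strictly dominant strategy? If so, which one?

High

A strategy is strictly dominant if it gives Agent 2 a strictly higher payoff than every other strategy, against every choice by the opponent.
High strictly dominates: vs High: 2 > each of {-2, -1}; vs Medium: 3 > each of {-4, 2}; vs Low: 6 > each of {-3, -1}.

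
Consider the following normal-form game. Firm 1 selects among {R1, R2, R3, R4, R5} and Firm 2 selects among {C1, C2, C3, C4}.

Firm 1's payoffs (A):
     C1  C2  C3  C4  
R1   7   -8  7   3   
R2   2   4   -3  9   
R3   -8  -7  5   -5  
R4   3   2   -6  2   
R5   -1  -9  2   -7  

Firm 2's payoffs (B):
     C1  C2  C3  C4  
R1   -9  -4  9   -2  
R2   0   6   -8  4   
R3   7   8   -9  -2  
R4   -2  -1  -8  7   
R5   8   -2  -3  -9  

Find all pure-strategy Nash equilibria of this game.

(R1, C3) and (R2, C2)

Check mutual best responses: a cell is a NE iff neither player can gain by unilaterally deviating.
Firm 1's best responses — vs C1: R1 (payoff 7); vs C2: R2 (payoff 4); vs C3: R1 (payoff 7); vs C4: R2 (payoff 9).
Firm 2's best responses — vs R1: C3 (payoff 9); vs R2: C2 (payoff 6); vs R3: C2 (payoff 8); vs R4: C4 (payoff 7); vs R5: C1 (payoff 8).
Mutual best responses occur at (R1, C3) and (R2, C2); at each, neither player gains by switching.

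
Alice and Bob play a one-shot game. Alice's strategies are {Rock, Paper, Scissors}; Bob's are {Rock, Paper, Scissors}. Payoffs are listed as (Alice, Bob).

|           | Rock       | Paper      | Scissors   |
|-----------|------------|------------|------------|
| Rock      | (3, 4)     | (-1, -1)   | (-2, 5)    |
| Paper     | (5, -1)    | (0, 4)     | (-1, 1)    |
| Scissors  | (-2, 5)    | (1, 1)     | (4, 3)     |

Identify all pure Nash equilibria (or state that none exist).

There is no pure-strategy Nash equilibrium

Find each player's best response to every opponent strategy; NE are the intersections.
Alice's best responses — vs Rock: Paper (payoff 5); vs Paper: Scissors (payoff 1); vs Scissors: Scissors (payoff 4).
Bob's best responses — vs Rock: Scissors (payoff 5); vs Paper: Paper (payoff 4); vs Scissors: Rock (payoff 5).
No cell has both players best-responding. For instance, Alice's best reply to Scissors is Scissors, but against Scissors Bob prefers Rock over Scissors.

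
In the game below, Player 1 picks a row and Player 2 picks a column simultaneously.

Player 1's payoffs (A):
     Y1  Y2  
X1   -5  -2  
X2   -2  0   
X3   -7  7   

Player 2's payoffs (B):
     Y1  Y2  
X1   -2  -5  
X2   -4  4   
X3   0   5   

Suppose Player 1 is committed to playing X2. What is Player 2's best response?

Y2

With Player 1 fixed at X2, Player 2's payoffs are: Y1 → -4, Y2 → 4.
The maximum is 4, achieved by Y2.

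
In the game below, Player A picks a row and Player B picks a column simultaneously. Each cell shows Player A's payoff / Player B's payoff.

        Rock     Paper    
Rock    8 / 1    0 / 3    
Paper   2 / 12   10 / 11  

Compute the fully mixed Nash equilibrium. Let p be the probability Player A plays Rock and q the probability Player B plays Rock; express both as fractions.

p = 1/3, q = 5/8

In a mixed NE each player is indifferent between their pure strategies, so the opponent's mix sets the indifference.
Player B indifferent between Rock and Paper: p·1 + (1−p)·12 = p·3 + (1−p)·11 ⟹ 12 + (-11)p = 11 + (-8)p ⟹ p = 1/3.
Player A indifferent between Rock and Paper: q·8 + (1−q)·0 = q·2 + (1−q)·10 ⟹ 0 + 8q = 10 + (-8)q ⟹ q = 5/8.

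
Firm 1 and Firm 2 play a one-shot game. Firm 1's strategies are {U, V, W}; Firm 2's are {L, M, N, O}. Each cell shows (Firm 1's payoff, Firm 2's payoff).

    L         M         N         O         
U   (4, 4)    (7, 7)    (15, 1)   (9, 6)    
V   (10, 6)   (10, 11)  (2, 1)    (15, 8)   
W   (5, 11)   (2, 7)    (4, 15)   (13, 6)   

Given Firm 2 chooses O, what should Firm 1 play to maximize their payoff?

V

With Firm 2 fixed at O, Firm 1's payoffs are: U → 9, V → 15, W → 13.
The maximum is 15, achieved by V.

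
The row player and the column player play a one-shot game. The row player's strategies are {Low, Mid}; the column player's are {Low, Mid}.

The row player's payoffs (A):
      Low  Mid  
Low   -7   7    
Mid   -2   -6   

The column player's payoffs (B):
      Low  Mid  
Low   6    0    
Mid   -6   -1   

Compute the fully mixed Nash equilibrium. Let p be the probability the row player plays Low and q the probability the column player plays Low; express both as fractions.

In a mixed NE each player is indifferent between their pure strategies, so the opponent's mix sets the indifference.
The column player indifferent between Low and Mid: p·6 + (1−p)·(-6) = p·0 + (1−p)·(-1) ⟹ (-6) + 12p = (-1) + 1p ⟹ p = 5/11.
The row player indifferent between Low and Mid: q·(-7) + (1−q)·7 = q·(-2) + (1−q)·(-6) ⟹ 7 + (-14)q = (-6) + 4q ⟹ q = 13/18.

p = 5/11, q = 13/18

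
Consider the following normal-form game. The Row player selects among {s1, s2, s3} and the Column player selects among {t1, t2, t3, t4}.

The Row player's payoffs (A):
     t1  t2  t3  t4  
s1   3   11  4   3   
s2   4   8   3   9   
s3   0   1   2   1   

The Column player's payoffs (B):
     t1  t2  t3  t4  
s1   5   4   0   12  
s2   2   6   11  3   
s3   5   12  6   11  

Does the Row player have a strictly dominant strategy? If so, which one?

No strictly dominant strategy

Check whether one of the Row player's strategies beats all alternatives regardless of what the opponent does.
s1 is not dominant: against t1, s2 gives 4 > 3.
s2 is not dominant: against t2, s1 gives 11 > 8.
s3 is not dominant: against t1, s1 gives 3 > 0.
No single strategy is best against every opponent action.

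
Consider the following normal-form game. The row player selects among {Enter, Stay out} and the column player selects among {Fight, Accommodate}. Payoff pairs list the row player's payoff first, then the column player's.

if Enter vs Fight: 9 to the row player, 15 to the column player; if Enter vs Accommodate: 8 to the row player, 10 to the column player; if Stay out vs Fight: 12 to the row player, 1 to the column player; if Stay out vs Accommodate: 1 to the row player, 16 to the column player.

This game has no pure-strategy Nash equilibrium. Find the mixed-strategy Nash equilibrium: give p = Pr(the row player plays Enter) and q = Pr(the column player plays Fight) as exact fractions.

p = 3/4, q = 7/10

Each player's mixing probability is pinned down by making the *other* player indifferent.
The column player indifferent between Fight and Accommodate: p·15 + (1−p)·1 = p·10 + (1−p)·16 ⟹ 1 + 14p = 16 + (-6)p ⟹ p = 3/4.
The row player indifferent between Enter and Stay out: q·9 + (1−q)·8 = q·12 + (1−q)·1 ⟹ 8 + 1q = 1 + 11q ⟹ q = 7/10.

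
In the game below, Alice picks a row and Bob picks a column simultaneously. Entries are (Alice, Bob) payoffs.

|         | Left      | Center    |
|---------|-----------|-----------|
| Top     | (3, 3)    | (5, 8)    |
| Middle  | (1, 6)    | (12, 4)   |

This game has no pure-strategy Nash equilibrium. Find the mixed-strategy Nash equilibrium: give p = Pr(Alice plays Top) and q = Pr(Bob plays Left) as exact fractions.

p = 2/7, q = 7/9

In a mixed NE each player is indifferent between their pure strategies, so the opponent's mix sets the indifference.
Bob indifferent between Left and Center: p·3 + (1−p)·6 = p·8 + (1−p)·4 ⟹ 6 + (-3)p = 4 + 4p ⟹ p = 2/7.
Alice indifferent between Top and Middle: q·3 + (1−q)·5 = q·1 + (1−q)·12 ⟹ 5 + (-2)q = 12 + (-11)q ⟹ q = 7/9.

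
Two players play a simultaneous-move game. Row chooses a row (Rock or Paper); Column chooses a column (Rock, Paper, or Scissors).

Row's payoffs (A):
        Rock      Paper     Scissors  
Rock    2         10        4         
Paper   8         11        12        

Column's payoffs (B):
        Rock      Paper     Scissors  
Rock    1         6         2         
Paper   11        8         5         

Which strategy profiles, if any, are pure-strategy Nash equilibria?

(Paper, Rock)

Check mutual best responses: a cell is a NE iff neither player can gain by unilaterally deviating.
Row's best responses — vs Rock: Paper (payoff 8); vs Paper: Paper (payoff 11); vs Scissors: Paper (payoff 12).
Column's best responses — vs Rock: Paper (payoff 6); vs Paper: Rock (payoff 11).
The only mutual best response is (Paper, Rock); neither player gains by switching there.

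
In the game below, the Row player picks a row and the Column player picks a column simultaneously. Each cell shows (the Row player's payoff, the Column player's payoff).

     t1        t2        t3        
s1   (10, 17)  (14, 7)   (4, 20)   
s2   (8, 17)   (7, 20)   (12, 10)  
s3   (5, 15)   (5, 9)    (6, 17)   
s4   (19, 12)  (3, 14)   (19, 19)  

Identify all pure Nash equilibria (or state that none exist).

A profile is a Nash equilibrium when each player is best-responding to the other.
The Row player's best responses — vs t1: s4 (payoff 19); vs t2: s1 (payoff 14); vs t3: s4 (payoff 19).
The Column player's best responses — vs s1: t3 (payoff 20); vs s2: t2 (payoff 20); vs s3: t3 (payoff 17); vs s4: t3 (payoff 19).
The only mutual best response is (s4, t3); neither player gains by switching there.

(s4, t3)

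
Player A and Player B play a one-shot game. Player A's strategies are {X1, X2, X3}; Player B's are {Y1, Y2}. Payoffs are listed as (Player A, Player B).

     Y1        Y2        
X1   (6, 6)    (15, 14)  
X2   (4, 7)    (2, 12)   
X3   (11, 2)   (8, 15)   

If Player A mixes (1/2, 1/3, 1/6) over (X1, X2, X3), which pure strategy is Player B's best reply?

Y2

Compute Player B's expected payoff from each pure strategy against the given mix.
Y1: (1/2)·6 + (1/3)·7 + (1/6)·2 = 17/3
Y2: (1/2)·14 + (1/3)·12 + (1/6)·15 = 27/2
Highest expected payoff is 27/2, from Y2.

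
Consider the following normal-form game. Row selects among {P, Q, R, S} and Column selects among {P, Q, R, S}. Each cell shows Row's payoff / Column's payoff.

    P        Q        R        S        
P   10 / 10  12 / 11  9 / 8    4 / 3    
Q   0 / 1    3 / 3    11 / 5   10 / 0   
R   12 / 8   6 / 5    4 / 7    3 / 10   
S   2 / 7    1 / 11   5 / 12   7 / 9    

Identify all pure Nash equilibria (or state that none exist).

Find each player's best response to every opponent strategy; NE are the intersections.
Row's best responses — vs P: R (payoff 12); vs Q: P (payoff 12); vs R: Q (payoff 11); vs S: Q (payoff 10).
Column's best responses — vs P: Q (payoff 11); vs Q: R (payoff 5); vs R: S (payoff 10); vs S: R (payoff 12).
Mutual best responses occur at (P, Q) and (Q, R); at each, neither player gains by switching.

(P, Q) and (Q, R)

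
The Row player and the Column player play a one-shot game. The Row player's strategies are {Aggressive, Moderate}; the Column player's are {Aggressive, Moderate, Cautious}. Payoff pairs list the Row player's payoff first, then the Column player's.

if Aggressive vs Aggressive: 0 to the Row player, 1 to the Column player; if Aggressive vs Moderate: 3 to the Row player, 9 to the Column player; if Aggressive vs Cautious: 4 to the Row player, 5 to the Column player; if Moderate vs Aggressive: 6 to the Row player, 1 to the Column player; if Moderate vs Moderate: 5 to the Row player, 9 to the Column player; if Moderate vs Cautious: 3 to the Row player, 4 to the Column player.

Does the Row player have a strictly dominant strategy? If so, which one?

A strategy is strictly dominant if it gives the Row player a strictly higher payoff than every other strategy, against every choice by the opponent.
Aggressive is not dominant: against Aggressive, Moderate gives 6 > 0.
Moderate is not dominant: against Cautious, Aggressive gives 4 > 3.
No single strategy is best against every opponent action.

None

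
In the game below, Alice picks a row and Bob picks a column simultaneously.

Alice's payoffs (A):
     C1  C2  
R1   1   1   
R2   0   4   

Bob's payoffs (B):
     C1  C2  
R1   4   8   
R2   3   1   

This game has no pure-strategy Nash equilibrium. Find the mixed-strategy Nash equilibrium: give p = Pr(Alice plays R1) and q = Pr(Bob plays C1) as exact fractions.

Each player's mixing probability is pinned down by making the *other* player indifferent.
Bob indifferent between C1 and C2: p·4 + (1−p)·3 = p·8 + (1−p)·1 ⟹ 3 + 1p = 1 + 7p ⟹ p = 1/3.
Alice indifferent between R1 and R2: q·1 + (1−q)·1 = q·0 + (1−q)·4 ⟹ 1 + 0q = 4 + (-4)q ⟹ q = 3/4.

p = 1/3, q = 3/4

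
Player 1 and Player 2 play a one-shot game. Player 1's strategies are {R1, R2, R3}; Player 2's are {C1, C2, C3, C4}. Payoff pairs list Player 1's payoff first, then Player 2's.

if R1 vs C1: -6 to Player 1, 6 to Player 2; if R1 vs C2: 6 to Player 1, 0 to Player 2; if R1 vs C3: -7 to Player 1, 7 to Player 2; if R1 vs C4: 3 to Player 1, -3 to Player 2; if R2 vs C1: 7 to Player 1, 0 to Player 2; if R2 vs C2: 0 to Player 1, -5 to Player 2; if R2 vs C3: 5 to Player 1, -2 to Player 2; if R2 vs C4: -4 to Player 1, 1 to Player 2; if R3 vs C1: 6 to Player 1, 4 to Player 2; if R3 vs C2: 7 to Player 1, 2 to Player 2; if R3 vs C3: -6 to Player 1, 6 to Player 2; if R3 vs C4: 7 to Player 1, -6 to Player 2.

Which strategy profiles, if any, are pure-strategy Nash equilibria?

No pure-strategy Nash equilibrium

Find each player's best response to every opponent strategy; NE are the intersections.
Player 1's best responses — vs C1: R2 (payoff 7); vs C2: R3 (payoff 7); vs C3: R2 (payoff 5); vs C4: R3 (payoff 7).
Player 2's best responses — vs R1: C3 (payoff 7); vs R2: C4 (payoff 1); vs R3: C3 (payoff 6).
No cell has both players best-responding. For instance, Player 1's best reply to C4 is R3, but against R3 Player 2 prefers C3 over C4.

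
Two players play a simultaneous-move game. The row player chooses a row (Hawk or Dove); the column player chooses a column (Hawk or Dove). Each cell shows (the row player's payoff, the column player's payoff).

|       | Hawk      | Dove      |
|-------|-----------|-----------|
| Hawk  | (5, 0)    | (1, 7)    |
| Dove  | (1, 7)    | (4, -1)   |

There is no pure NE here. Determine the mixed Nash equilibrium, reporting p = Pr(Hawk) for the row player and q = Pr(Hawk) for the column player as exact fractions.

p = 8/15, q = 3/7

In a mixed NE each player is indifferent between their pure strategies, so the opponent's mix sets the indifference.
The column player indifferent between Hawk and Dove: p·0 + (1−p)·7 = p·7 + (1−p)·(-1) ⟹ 7 + (-7)p = (-1) + 8p ⟹ p = 8/15.
The row player indifferent between Hawk and Dove: q·5 + (1−q)·1 = q·1 + (1−q)·4 ⟹ 1 + 4q = 4 + (-3)q ⟹ q = 3/7.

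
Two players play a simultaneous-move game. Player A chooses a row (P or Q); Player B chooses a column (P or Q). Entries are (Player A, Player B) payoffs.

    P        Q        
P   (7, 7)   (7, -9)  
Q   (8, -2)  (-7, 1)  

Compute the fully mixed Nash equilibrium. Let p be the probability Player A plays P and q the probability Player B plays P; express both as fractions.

In a mixed NE each player is indifferent between their pure strategies, so the opponent's mix sets the indifference.
Player B indifferent between P and Q: p·7 + (1−p)·(-2) = p·(-9) + (1−p)·1 ⟹ (-2) + 9p = 1 + (-10)p ⟹ p = 3/19.
Player A indifferent between P and Q: q·7 + (1−q)·7 = q·8 + (1−q)·(-7) ⟹ 7 + 0q = (-7) + 15q ⟹ q = 14/15.

p = 3/19, q = 14/15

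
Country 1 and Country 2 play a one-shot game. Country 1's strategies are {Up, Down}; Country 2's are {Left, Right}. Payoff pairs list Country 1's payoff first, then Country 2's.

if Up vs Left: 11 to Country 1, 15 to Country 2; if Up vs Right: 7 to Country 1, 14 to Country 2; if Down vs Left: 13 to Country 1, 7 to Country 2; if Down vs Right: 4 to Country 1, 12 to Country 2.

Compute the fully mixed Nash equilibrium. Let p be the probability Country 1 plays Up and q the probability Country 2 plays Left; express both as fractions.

p = 5/6, q = 3/5

Each player's mixing probability is pinned down by making the *other* player indifferent.
Country 2 indifferent between Left and Right: p·15 + (1−p)·7 = p·14 + (1−p)·12 ⟹ 7 + 8p = 12 + 2p ⟹ p = 5/6.
Country 1 indifferent between Up and Down: q·11 + (1−q)·7 = q·13 + (1−q)·4 ⟹ 7 + 4q = 4 + 9q ⟹ q = 3/5.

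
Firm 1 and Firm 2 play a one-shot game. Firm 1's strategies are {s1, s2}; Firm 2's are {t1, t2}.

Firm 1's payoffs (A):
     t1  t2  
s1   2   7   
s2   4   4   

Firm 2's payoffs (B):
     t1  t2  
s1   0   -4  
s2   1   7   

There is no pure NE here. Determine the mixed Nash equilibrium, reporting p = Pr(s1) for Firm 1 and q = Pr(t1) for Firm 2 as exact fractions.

p = 3/5, q = 3/5

Each player's mixing probability is pinned down by making the *other* player indifferent.
Firm 2 indifferent between t1 and t2: p·0 + (1−p)·1 = p·(-4) + (1−p)·7 ⟹ 1 + (-1)p = 7 + (-11)p ⟹ p = 3/5.
Firm 1 indifferent between s1 and s2: q·2 + (1−q)·7 = q·4 + (1−q)·4 ⟹ 7 + (-5)q = 4 + 0q ⟹ q = 3/5.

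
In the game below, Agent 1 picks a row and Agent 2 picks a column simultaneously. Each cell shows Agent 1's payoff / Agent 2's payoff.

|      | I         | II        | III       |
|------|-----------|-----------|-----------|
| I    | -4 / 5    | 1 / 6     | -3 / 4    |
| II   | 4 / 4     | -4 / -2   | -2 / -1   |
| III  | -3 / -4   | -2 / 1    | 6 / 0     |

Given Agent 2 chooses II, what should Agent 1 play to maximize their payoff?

With Agent 2 fixed at II, Agent 1's payoffs are: I → 1, II → -4, III → -2.
The maximum is 1, achieved by I.

I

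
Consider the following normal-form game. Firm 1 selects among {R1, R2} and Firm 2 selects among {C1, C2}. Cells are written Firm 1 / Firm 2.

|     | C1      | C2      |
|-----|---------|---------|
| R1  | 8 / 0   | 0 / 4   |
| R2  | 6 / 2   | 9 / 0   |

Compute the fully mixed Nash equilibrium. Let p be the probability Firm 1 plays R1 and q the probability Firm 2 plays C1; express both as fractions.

In a mixed NE each player is indifferent between their pure strategies, so the opponent's mix sets the indifference.
Firm 2 indifferent between C1 and C2: p·0 + (1−p)·2 = p·4 + (1−p)·0 ⟹ 2 + (-2)p = 0 + 4p ⟹ p = 1/3.
Firm 1 indifferent between R1 and R2: q·8 + (1−q)·0 = q·6 + (1−q)·9 ⟹ 0 + 8q = 9 + (-3)q ⟹ q = 9/11.

p = 1/3, q = 9/11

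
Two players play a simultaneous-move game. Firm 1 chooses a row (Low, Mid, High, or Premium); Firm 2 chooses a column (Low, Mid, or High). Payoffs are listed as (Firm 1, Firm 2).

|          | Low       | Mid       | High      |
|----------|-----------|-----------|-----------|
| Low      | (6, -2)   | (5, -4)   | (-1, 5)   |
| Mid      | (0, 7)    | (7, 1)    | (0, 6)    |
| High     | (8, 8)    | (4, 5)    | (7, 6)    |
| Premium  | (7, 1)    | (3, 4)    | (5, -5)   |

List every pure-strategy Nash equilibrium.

(High, Low)

Find each player's best response to every opponent strategy; NE are the intersections.
Firm 1's best responses — vs Low: High (payoff 8); vs Mid: Mid (payoff 7); vs High: High (payoff 7).
Firm 2's best responses — vs Low: High (payoff 5); vs Mid: Low (payoff 7); vs High: Low (payoff 8); vs Premium: Mid (payoff 4).
The only mutual best response is (High, Low); neither player gains by switching there.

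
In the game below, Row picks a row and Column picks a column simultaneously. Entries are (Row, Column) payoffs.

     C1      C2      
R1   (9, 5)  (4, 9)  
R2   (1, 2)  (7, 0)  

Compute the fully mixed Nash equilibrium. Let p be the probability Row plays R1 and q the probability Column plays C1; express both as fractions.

p = 1/3, q = 3/11

In a mixed NE each player is indifferent between their pure strategies, so the opponent's mix sets the indifference.
Column indifferent between C1 and C2: p·5 + (1−p)·2 = p·9 + (1−p)·0 ⟹ 2 + 3p = 0 + 9p ⟹ p = 1/3.
Row indifferent between R1 and R2: q·9 + (1−q)·4 = q·1 + (1−q)·7 ⟹ 4 + 5q = 7 + (-6)q ⟹ q = 3/11.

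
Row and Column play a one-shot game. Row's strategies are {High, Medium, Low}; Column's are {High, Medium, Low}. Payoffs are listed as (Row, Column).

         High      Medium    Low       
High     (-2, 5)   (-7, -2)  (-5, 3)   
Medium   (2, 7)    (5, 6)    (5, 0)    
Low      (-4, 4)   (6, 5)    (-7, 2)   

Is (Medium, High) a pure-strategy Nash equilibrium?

Holding Column at High: Row gets 2 from Medium, versus -2 from High, -4 from Low. No profitable deviation for Row.
Holding Row at Medium: Column gets 7 from High, versus 6 from Medium, 0 from Low. No profitable deviation for Column either.

Yes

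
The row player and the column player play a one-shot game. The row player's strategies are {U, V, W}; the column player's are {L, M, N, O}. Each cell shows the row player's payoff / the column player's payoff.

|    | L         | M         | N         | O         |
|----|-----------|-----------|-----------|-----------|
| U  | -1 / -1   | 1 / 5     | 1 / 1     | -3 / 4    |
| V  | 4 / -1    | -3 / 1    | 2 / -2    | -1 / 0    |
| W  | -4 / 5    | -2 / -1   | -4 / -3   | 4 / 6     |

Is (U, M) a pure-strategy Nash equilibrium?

Yes

Holding the column player at M: the row player gets 1 from U, versus -3 from V, -2 from W. No profitable deviation for the row player.
Holding the row player at U: the column player gets 5 from M, versus -1 from L, 1 from N, 4 from O. No profitable deviation for the column player either.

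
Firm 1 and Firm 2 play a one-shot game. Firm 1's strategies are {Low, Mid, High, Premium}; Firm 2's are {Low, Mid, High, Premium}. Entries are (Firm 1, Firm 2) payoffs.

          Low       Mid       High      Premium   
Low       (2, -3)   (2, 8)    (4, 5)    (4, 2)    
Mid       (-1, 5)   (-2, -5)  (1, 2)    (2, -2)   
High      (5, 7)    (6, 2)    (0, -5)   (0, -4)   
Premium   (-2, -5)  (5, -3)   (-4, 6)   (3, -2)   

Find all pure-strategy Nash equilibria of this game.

(High, Low)

A profile is a Nash equilibrium when each player is best-responding to the other.
Firm 1's best responses — vs Low: High (payoff 5); vs Mid: High (payoff 6); vs High: Low (payoff 4); vs Premium: Low (payoff 4).
Firm 2's best responses — vs Low: Mid (payoff 8); vs Mid: Low (payoff 5); vs High: Low (payoff 7); vs Premium: High (payoff 6).
The only mutual best response is (High, Low); neither player gains by switching there.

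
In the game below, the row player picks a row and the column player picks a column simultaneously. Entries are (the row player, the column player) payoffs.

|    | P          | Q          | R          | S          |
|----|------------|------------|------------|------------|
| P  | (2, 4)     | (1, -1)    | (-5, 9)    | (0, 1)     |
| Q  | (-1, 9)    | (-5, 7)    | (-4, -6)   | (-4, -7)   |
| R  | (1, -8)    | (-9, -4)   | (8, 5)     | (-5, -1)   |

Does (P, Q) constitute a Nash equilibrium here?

Holding the column player at Q: the row player gets 1 from P, versus -5 from Q, -9 from R. No profitable deviation for the row player.
Holding the row player at P: the column player gets -1 from Q but could get 9 by switching to R. The column player has a profitable deviation.

No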